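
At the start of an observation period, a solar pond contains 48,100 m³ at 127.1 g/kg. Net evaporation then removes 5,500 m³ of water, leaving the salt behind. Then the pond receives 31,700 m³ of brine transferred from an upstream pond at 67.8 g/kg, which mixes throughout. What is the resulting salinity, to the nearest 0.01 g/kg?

111.21 g/kg

After evaporation: salt = 48,100×127.1 = 6,113,510; volume = 48,100 − 5,500 = 42,600 m³
After mixing: salt = 6,113,510 + 31,700×67.8 = 8,262,770; volume = 42,600 + 31,700 = 74,300 m³
S = 8,262,770 / 74,300 = 111.2082 g/kg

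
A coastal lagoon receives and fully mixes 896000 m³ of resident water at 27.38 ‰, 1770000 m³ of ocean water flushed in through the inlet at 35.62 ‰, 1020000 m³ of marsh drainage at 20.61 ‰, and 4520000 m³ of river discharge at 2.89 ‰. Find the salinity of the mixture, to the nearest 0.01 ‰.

Mass of salt is conserved:
salt = 896,000×27.38 + 1,770,000×35.62 + 1,020,000×20.61 + 4,520,000×2.89 = 24,532,480 + 63,047,400 + 21,022,200 + 13,062,800 = 121,664,880
volume = 896,000 + 1,770,000 + 1,020,000 + 4,520,000 = 8,206,000 m³
S = 121,664,880 / 8,206,000 = 14.8263 ‰

14.83 ‰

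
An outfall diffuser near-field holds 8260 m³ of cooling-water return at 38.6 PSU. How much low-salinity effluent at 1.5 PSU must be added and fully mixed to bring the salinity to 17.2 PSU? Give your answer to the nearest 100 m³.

11300 m³

Salt balance: 8,260×38.6 + V×1.5 = (8,260+V)×17.2
318,836 + 1.5V = 142,072 + 17.2V
176,764 = 15.7V
V = 11,258.85 m³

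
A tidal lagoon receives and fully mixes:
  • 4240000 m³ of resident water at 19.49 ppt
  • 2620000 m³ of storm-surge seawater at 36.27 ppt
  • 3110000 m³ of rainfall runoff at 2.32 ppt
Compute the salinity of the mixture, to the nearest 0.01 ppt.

Conserving salt mass:
salt = 4,240,000×19.49 + 2,620,000×36.27 + 3,110,000×2.32 = 82,637,600 + 95,027,400 + 7,215,200 = 184,880,200
volume = 4,240,000 + 2,620,000 + 3,110,000 = 9,970,000 m³
S = 184,880,200 / 9,970,000 = 18.5437 ppt

18.54 ppt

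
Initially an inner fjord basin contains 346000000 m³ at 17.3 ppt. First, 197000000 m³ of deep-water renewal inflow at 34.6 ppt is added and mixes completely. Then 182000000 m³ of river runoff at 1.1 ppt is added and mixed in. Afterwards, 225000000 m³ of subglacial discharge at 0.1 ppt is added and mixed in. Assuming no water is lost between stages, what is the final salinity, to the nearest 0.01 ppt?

Conserving salt mass:
Initial salt = 346,000,000×17.3 = 5,985,800,000
After stage 1: salt = 5,985,800,000 + 197,000,000×34.6 = 12,802,000,000; volume = 543,000,000 m³; S = 23.576 ppt
After stage 2: salt = 12,802,000,000 + 182,000,000×1.1 = 13,002,200,000; volume = 725,000,000 m³; S = 17.934 ppt
After stage 3: salt = 13,002,200,000 + 225,000,000×0.1 = 13,024,700,000; volume = 950,000,000 m³
S = 13,024,700,000 / 950,000,000 = 13.7102 ppt

13.71 ppt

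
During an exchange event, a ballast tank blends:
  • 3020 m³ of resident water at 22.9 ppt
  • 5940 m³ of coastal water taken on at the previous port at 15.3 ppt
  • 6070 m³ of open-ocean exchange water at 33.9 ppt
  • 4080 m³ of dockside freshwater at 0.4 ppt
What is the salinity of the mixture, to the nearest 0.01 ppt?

19.23 ppt

By conservation of dissolved salt,
salt = 3,020×22.9 + 5,940×15.3 + 6,070×33.9 + 4,080×0.4 = 69,158 + 90,882 + 205,773 + 1,632 = 367,445
volume = 3,020 + 5,940 + 6,070 + 4,080 = 19,110 m³
S = 367,445 / 19,110 = 19.2279 ppt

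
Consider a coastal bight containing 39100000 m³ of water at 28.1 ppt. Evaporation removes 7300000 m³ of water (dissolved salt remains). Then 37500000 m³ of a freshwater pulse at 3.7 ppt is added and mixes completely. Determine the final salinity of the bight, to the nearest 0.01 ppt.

After evaporation: salt = 39,100,000×28.1 = 1,098,710,000; volume = 39,100,000 − 7,300,000 = 31,800,000 m³
After mixing: salt = 1,098,710,000 + 37,500,000×3.7 = 1,237,460,000; volume = 31,800,000 + 37,500,000 = 69,300,000 m³
S = 1,237,460,000 / 69,300,000 = 17.8566 ppt

17.86 ppt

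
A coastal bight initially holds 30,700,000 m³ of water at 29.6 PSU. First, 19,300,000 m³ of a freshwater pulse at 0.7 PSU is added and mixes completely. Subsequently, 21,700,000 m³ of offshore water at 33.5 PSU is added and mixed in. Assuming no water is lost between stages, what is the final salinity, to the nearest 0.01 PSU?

23.00 PSU

Salt balance:
Initial salt = 30,700,000×29.6 = 908,720,000
After stage 1: salt = 908,720,000 + 19,300,000×0.7 = 922,230,000; volume = 50,000,000 m³; S = 18.445 PSU
After stage 2: salt = 922,230,000 + 21,700,000×33.5 = 1,649,180,000; volume = 71,700,000 m³
S = 1,649,180,000 / 71,700,000 = 23.0011 PSU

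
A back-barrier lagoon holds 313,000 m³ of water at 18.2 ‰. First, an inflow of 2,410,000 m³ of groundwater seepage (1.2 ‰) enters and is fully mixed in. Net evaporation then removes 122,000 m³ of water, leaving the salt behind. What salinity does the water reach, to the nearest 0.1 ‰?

3.3 ‰

After mixing: salt = 313,000×18.2 + 2,410,000×1.2 = 8,588,600; volume = 2,723,000 m³
After evaporation: salt unchanged = 8,588,600; volume = 2,723,000 − 122,000 = 2,601,000 m³
S = 8,588,600 / 2,601,000 = 3.302 ‰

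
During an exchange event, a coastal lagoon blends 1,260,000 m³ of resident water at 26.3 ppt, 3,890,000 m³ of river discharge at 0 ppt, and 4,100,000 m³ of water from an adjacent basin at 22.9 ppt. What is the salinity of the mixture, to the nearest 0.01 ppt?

Mass of salt is conserved:
salt = 1,260,000×26.3 + 3,890,000×0 + 4,100,000×22.9 = 33,138,000 + 0 + 93,890,000 = 127,028,000
volume = 1,260,000 + 3,890,000 + 4,100,000 = 9,250,000 m³
S = 127,028,000 / 9,250,000 = 13.7328 ppt

13.73 ppt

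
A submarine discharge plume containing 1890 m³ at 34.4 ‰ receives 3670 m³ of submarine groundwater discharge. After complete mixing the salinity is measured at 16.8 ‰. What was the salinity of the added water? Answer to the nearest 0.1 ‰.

7.7 ‰

Salt balance: 1,890×34.4 + 3,670×S = 5,560×16.8
65,016 + 3,670·S = 93,408
S = (93,408 − 65,016) / 3,670 = 7.7362 ‰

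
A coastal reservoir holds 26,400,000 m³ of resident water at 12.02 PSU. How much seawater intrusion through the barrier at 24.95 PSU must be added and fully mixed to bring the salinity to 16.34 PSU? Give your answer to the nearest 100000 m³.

13200000 m³

Salt balance: 26,400,000×12.02 + V×24.95 = (26,400,000+V)×16.34
317,328,000 + 24.95V = 431,376,000 + 16.34V
114,048,000 = 8.61V
V = 13,245,993.03 m³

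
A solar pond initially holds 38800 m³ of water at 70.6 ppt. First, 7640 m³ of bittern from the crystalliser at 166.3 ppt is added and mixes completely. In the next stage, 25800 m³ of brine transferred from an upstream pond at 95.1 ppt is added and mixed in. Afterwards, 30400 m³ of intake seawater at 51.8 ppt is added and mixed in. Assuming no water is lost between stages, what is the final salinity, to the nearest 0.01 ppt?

78.31 ppt

Conserving salt mass:
Initial salt = 38,800×70.6 = 2,739,280
After stage 1: salt = 2,739,280 + 7,640×166.3 = 4,009,812; volume = 46,440 m³; S = 86.344 ppt
After stage 2: salt = 4,009,812 + 25,800×95.1 = 6,463,392; volume = 72,240 m³; S = 89.471 ppt
After stage 3: salt = 6,463,392 + 30,400×51.8 = 8,038,112; volume = 102,640 m³
S = 8,038,112 / 102,640 = 78.3136 ppt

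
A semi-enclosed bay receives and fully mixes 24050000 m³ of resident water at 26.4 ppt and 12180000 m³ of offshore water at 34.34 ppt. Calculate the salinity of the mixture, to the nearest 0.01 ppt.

29.07 ppt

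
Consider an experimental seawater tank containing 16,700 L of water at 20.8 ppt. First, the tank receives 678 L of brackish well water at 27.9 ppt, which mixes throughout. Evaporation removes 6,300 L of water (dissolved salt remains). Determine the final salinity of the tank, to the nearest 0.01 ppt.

33.06 ppt

After mixing: salt = 16,700×20.8 + 678×27.9 = 366,276.2; volume = 17,378 L
After evaporation: salt unchanged = 366,276.2; volume = 17,378 − 6,300 = 11,078 L
S = 366,276.2 / 11,078 = 33.0634 ppt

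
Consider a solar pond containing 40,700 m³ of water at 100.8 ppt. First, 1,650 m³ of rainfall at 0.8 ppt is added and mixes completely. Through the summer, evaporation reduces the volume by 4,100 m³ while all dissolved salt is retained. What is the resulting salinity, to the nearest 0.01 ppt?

After mixing: salt = 40,700×100.8 + 1,650×0.8 = 4,103,880; volume = 42,350 m³
After evaporation: salt unchanged = 4,103,880; volume = 42,350 − 4,100 = 38,250 m³
S = 4,103,880 / 38,250 = 107.291 ppt

107.29 ppt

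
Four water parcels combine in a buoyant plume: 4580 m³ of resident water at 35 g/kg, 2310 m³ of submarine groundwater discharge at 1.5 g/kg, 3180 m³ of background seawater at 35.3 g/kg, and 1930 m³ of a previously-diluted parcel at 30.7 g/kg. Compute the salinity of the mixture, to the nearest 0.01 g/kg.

Conserving salt mass:
salt = 4,580×35 + 2,310×1.5 + 3,180×35.3 + 1,930×30.7 = 160,300 + 3,465 + 112,254 + 59,251 = 335,270
volume = 4,580 + 2,310 + 3,180 + 1,930 = 12,000 m³
S = 335,270 / 12,000 = 27.9392 g/kg

27.94 g/kg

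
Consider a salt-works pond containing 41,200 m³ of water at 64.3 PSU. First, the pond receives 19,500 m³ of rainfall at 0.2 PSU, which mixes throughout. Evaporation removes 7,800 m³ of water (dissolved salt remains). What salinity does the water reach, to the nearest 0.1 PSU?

50.2 PSU

After mixing: salt = 41,200×64.3 + 19,500×0.2 = 2,653,060; volume = 60,700 m³
After evaporation: salt unchanged = 2,653,060; volume = 60,700 − 7,800 = 52,900 m³
S = 2,653,060 / 52,900 = 50.1524 PSU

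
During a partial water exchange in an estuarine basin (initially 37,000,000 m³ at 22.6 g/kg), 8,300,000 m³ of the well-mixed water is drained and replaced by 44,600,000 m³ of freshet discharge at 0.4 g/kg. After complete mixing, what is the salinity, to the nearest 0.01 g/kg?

9.09 g/kg

Remaining after removal: 28,700,000 m³ at 22.6 g/kg (salt = 648,620,000)
After addition: salt = 648,620,000 + 44,600,000×0.4 = 666,460,000; volume = 73,300,000 m³
S = 666,460,000 / 73,300,000 = 9.0922 g/kg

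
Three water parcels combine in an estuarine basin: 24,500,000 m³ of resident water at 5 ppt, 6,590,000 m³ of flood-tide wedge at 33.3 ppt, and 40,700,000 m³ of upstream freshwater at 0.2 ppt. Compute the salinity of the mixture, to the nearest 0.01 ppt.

4.88 ppt

Mass of salt is conserved:
salt = 24,500,000×5 + 6,590,000×33.3 + 40,700,000×0.2 = 122,500,000 + 219,447,000 + 8,140,000 = 350,087,000
volume = 24,500,000 + 6,590,000 + 40,700,000 = 71,790,000 m³
S = 350,087,000 / 71,790,000 = 4.8765 ppt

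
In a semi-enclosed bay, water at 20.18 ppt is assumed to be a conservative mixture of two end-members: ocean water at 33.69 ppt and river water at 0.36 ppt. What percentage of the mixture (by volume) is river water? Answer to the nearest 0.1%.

40.5%

Let f be the freshwater fraction. Salt balance per unit volume:
f×0.36 + (1−f)×33.69 = 20.18
f = (33.69 − 20.18) / (33.69 − 0.36) = 13.51/33.33 = 0.4053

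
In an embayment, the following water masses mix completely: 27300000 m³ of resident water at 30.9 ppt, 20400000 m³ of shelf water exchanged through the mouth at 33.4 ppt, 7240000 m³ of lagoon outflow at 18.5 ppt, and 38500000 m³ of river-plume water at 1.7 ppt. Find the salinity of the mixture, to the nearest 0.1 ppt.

By conservation of dissolved salt,
salt = 27,300,000×30.9 + 20,400,000×33.4 + 7,240,000×18.5 + 38,500,000×1.7 = 843,570,000 + 681,360,000 + 133,940,000 + 65,450,000 = 1,724,320,000
volume = 27,300,000 + 20,400,000 + 7,240,000 + 38,500,000 = 93,440,000 m³
S = 1,724,320,000 / 93,440,000 = 18.454 ppt

18.5 ppt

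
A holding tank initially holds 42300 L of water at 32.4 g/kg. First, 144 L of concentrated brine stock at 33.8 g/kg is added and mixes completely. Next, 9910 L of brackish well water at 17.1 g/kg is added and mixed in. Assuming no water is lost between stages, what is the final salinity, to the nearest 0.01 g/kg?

29.51 g/kg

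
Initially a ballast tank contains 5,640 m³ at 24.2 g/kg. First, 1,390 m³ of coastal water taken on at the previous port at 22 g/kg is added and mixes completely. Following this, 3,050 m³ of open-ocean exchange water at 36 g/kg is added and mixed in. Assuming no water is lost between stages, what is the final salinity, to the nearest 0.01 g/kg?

27.47 g/kg

Salt balance:
Initial salt = 5,640×24.2 = 136,488
After stage 1: salt = 136,488 + 1,390×22 = 167,068; volume = 7,030 m³; S = 23.765 g/kg
After stage 2: salt = 167,068 + 3,050×36 = 276,868; volume = 10,080 m³
S = 276,868 / 10,080 = 27.4671 g/kg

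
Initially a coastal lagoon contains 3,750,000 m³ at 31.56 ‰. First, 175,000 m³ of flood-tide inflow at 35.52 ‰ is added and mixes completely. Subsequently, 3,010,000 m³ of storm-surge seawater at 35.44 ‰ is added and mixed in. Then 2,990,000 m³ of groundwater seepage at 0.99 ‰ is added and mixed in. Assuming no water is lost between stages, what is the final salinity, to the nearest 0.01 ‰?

23.60 ‰

Salt balance:
Initial salt = 3,750,000×31.56 = 118,350,000
After stage 1: salt = 118,350,000 + 175,000×35.52 = 124,566,000; volume = 3,925,000 m³; S = 31.737 ‰
After stage 2: salt = 124,566,000 + 3,010,000×35.44 = 231,240,400; volume = 6,935,000 m³; S = 33.344 ‰
After stage 3: salt = 231,240,400 + 2,990,000×0.99 = 234,200,500; volume = 9,925,000 m³
S = 234,200,500 / 9,925,000 = 23.597 ‰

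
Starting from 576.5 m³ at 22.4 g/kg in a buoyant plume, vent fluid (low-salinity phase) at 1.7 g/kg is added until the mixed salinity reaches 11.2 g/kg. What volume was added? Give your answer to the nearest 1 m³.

680 m³

Salt balance: 576.5×22.4 + V×1.7 = (576.5+V)×11.2
12,913.6 + 1.7V = 6,456.8 + 11.2V
6,456.8 = 9.5V
V = 679.66 m³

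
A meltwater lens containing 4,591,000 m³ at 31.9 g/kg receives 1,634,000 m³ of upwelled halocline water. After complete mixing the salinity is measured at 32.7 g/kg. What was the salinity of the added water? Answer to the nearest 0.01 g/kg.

Salt balance: 4,591,000×31.9 + 1,634,000×S = 6,225,000×32.7
146,452,900 + 1,634,000·S = 203,557,500
S = (203,557,500 − 146,452,900) / 1,634,000 = 34.9477 g/kg

34.95 g/kg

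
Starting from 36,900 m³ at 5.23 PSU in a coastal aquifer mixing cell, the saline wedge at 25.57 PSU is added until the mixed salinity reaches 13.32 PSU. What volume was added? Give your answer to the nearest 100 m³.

Salt balance: 36,900×5.23 + V×25.57 = (36,900+V)×13.32
192,987 + 25.57V = 491,508 + 13.32V
298,521 = 12.25V
V = 24,369.06 m³

24400 m³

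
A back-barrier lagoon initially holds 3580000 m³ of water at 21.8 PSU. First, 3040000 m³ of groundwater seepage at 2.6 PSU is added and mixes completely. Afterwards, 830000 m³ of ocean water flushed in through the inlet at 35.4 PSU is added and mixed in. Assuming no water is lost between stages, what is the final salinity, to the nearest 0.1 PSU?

By conservation of dissolved salt,
Initial salt = 3,580,000×21.8 = 78,044,000
After stage 1: salt = 78,044,000 + 3,040,000×2.6 = 85,948,000; volume = 6,620,000 m³; S = 12.983 PSU
After stage 2: salt = 85,948,000 + 830,000×35.4 = 115,330,000; volume = 7,450,000 m³
S = 115,330,000 / 7,450,000 = 15.4805 PSU

15.5 PSU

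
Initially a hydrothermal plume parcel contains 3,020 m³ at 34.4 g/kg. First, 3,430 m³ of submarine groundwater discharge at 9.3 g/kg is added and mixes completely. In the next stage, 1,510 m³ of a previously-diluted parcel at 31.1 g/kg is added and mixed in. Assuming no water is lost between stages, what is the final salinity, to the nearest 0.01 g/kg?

22.96 g/kg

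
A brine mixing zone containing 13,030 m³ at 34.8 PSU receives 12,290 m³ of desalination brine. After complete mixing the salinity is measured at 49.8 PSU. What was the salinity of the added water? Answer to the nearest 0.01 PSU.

65.70 PSU

Salt balance: 13,030×34.8 + 12,290×S = 25,320×49.8
453,444 + 12,290·S = 1,260,936
S = (1,260,936 − 453,444) / 12,290 = 65.7032 PSU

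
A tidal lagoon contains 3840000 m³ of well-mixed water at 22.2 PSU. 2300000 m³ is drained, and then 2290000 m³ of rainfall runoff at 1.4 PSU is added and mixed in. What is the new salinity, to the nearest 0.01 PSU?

9.76 PSU

Remaining after removal: 1,540,000 m³ at 22.2 PSU (salt = 34,188,000)
After addition: salt = 34,188,000 + 2,290,000×1.4 = 37,394,000; volume = 3,830,000 m³
S = 37,394,000 / 3,830,000 = 9.7634 PSU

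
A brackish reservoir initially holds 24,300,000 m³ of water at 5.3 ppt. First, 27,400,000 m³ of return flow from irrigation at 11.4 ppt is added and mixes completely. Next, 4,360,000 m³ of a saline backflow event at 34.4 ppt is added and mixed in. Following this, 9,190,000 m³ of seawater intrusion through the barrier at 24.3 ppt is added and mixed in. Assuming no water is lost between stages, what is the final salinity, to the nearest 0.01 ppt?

12.48 ppt

Mass of salt is conserved:
Initial salt = 24,300,000×5.3 = 128,790,000
After stage 1: salt = 128,790,000 + 27,400,000×11.4 = 441,150,000; volume = 51,700,000 m³; S = 8.533 ppt
After stage 2: salt = 441,150,000 + 4,360,000×34.4 = 591,134,000; volume = 56,060,000 m³; S = 10.545 ppt
After stage 3: salt = 591,134,000 + 9,190,000×24.3 = 814,451,000; volume = 65,250,000 m³
S = 814,451,000 / 65,250,000 = 12.482 ppt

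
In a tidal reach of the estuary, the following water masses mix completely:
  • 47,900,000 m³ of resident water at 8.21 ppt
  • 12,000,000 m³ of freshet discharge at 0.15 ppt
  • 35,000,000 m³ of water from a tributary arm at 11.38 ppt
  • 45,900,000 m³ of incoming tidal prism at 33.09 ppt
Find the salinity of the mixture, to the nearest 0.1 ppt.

16.4 ppt

Weighted by volume,
salt = 47,900,000×8.21 + 12,000,000×0.15 + 35,000,000×11.38 + 45,900,000×33.09 = 393,259,000 + 1,800,000 + 398,300,000 + 1,518,831,000 = 2,312,190,000
volume = 47,900,000 + 12,000,000 + 35,000,000 + 45,900,000 = 140,800,000 m³
S = 2,312,190,000 / 140,800,000 = 16.422 ppt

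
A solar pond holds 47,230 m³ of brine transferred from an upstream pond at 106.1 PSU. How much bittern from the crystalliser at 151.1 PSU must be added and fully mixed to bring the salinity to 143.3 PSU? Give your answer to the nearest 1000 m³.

225000 m³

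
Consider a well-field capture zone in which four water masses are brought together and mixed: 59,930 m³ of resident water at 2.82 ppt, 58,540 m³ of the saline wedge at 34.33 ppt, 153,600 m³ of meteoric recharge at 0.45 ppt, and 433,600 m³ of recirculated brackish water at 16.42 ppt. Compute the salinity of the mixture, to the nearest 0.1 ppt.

13.3 ppt

Conserving salt mass:
salt = 59,930×2.82 + 58,540×34.33 + 153,600×0.45 + 433,600×16.42 = 169,002.6 + 2,009,678.2 + 69,120 + 7,119,712 = 9,367,512.8
volume = 59,930 + 58,540 + 153,600 + 433,600 = 705,670 m³
S = 9,367,512.8 / 705,670 = 13.275 ppt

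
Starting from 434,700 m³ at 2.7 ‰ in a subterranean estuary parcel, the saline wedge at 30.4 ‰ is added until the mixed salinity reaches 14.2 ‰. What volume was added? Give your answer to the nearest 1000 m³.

309000 m³

Salt balance: 434,700×2.7 + V×30.4 = (434,700+V)×14.2
1,173,690 + 30.4V = 6,172,740 + 14.2V
4,999,050 = 16.2V
V = 308,583.33 m³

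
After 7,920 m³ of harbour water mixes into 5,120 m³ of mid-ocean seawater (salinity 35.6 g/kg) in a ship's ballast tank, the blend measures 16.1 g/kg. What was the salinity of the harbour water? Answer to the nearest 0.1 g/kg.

Salt balance: 5,120×35.6 + 7,920×S = 13,040×16.1
182,272 + 7,920·S = 209,944
S = (209,944 − 182,272) / 7,920 = 3.4939 g/kg

3.5 g/kg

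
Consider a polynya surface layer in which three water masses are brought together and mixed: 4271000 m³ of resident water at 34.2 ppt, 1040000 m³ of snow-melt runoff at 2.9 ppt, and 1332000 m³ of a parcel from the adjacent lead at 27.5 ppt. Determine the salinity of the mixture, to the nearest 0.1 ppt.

Weighted by volume,
salt = 4,271,000×34.2 + 1,040,000×2.9 + 1,332,000×27.5 = 146,068,200 + 3,016,000 + 36,630,000 = 185,714,200
volume = 4,271,000 + 1,040,000 + 1,332,000 = 6,643,000 m³
S = 185,714,200 / 6,643,000 = 27.956 ppt

28.0 ppt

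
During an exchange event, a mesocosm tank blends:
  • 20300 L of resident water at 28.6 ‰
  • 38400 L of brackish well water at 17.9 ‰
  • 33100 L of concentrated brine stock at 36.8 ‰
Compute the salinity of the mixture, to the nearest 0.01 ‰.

27.08 ‰

Total salt / total volume:
salt = 20,300×28.6 + 38,400×17.9 + 33,100×36.8 = 580,580 + 687,360 + 1,218,080 = 2,486,020
volume = 20,300 + 38,400 + 33,100 = 91,800 L
S = 2,486,020 / 91,800 = 27.0808 ‰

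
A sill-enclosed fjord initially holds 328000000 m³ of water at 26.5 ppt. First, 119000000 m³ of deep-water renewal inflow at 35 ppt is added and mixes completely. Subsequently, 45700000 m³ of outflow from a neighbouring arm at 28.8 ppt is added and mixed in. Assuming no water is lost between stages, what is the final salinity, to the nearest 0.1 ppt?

Conserving salt mass:
Initial salt = 328,000,000×26.5 = 8,692,000,000
After stage 1: salt = 8,692,000,000 + 119,000,000×35 = 12,857,000,000; volume = 447,000,000 m³; S = 28.763 ppt
After stage 2: salt = 12,857,000,000 + 45,700,000×28.8 = 14,173,160,000; volume = 492,700,000 m³
S = 14,173,160,000 / 492,700,000 = 28.7663 ppt

28.8 ppt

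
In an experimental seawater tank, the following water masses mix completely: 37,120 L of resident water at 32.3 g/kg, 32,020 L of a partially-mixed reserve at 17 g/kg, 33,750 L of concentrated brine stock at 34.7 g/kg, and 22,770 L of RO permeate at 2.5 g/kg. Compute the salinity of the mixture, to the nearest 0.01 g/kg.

Total salt / total volume:
salt = 37,120×32.3 + 32,020×17 + 33,750×34.7 + 22,770×2.5 = 1,198,976 + 544,340 + 1,171,125 + 56,925 = 2,971,366
volume = 37,120 + 32,020 + 33,750 + 22,770 = 125,660 L
S = 2,971,366 / 125,660 = 23.6461 g/kg

23.65 g/kg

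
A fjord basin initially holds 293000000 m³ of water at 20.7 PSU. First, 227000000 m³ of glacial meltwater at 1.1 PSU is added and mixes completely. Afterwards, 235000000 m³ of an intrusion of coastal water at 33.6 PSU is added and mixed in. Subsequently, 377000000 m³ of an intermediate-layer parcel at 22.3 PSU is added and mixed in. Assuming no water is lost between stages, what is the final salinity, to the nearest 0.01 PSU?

19.98 PSU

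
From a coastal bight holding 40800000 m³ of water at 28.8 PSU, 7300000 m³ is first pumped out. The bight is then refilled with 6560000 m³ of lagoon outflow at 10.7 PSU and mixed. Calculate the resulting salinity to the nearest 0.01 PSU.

25.84 PSU

Remaining after removal: 33,500,000 m³ at 28.8 PSU (salt = 964,800,000)
After addition: salt = 964,800,000 + 6,560,000×10.7 = 1,034,992,000; volume = 40,060,000 m³
S = 1,034,992,000 / 40,060,000 = 25.836 PSU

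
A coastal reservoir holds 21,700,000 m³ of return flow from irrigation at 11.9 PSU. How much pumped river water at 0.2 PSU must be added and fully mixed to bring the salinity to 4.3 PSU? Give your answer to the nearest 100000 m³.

40200000 m³

Salt balance: 21,700,000×11.9 + V×0.2 = (21,700,000+V)×4.3
258,230,000 + 0.2V = 93,310,000 + 4.3V
164,920,000 = 4.1V
V = 40,224,390.24 m³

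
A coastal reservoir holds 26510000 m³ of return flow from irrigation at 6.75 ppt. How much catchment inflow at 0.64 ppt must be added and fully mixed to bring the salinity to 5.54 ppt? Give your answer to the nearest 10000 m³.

6550000 m³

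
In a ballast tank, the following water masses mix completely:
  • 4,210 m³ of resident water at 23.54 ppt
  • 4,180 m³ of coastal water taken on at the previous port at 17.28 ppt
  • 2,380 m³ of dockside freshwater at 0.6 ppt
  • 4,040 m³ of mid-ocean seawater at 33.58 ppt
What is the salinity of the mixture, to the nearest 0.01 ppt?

Salt balance:
salt = 4,210×23.54 + 4,180×17.28 + 2,380×0.6 + 4,040×33.58 = 99,103.4 + 72,230.4 + 1,428 + 135,663.2 = 308,425
volume = 4,210 + 4,180 + 2,380 + 4,040 = 14,810 m³
S = 308,425 / 14,810 = 20.8255 ppt

20.83 ppt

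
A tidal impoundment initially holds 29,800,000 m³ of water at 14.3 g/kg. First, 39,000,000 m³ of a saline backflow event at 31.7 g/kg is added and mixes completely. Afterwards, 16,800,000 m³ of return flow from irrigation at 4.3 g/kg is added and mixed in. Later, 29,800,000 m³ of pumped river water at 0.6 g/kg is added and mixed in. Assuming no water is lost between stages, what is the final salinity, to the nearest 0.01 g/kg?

15.19 g/kg

Weighted by volume,
Initial salt = 29,800,000×14.3 = 426,140,000
After stage 1: salt = 426,140,000 + 39,000,000×31.7 = 1,662,440,000; volume = 68,800,000 m³; S = 24.163 g/kg
After stage 2: salt = 1,662,440,000 + 16,800,000×4.3 = 1,734,680,000; volume = 85,600,000 m³; S = 20.265 g/kg
After stage 3: salt = 1,734,680,000 + 29,800,000×0.6 = 1,752,560,000; volume = 115,400,000 m³
S = 1,752,560,000 / 115,400,000 = 15.1868 g/kg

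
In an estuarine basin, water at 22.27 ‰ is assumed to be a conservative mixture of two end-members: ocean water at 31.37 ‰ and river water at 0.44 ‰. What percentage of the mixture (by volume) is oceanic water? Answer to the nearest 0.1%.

Let g be the oceanic fraction. Salt balance per unit volume:
g×31.37 + (1−g)×0.44 = 22.27
g = (22.27 − 0.44) / (31.37 − 0.44) = 21.83/30.93 = 0.7058

70.6%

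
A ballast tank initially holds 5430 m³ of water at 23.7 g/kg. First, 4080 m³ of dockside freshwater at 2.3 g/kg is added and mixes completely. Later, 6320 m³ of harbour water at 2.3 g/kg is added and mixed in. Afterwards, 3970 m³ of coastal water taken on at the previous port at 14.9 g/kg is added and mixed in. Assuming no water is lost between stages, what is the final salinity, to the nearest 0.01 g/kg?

10.70 g/kg

Salt balance:
Initial salt = 5,430×23.7 = 128,691
After stage 1: salt = 128,691 + 4,080×2.3 = 138,075; volume = 9,510 m³; S = 14.519 g/kg
After stage 2: salt = 138,075 + 6,320×2.3 = 152,611; volume = 15,830 m³; S = 9.641 g/kg
After stage 3: salt = 152,611 + 3,970×14.9 = 211,764; volume = 19,800 m³
S = 211,764 / 19,800 = 10.6952 g/kg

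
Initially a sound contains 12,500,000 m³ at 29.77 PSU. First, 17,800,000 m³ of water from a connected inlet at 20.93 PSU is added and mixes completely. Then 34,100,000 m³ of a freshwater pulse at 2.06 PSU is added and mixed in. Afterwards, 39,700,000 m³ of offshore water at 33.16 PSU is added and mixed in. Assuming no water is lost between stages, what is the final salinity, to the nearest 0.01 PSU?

Weighted by volume,
Initial salt = 12,500,000×29.77 = 372,125,000
After stage 1: salt = 372,125,000 + 17,800,000×20.93 = 744,679,000; volume = 30,300,000 m³; S = 24.577 PSU
After stage 2: salt = 744,679,000 + 34,100,000×2.06 = 814,925,000; volume = 64,400,000 m³; S = 12.654 PSU
After stage 3: salt = 814,925,000 + 39,700,000×33.16 = 2,131,377,000; volume = 104,100,000 m³
S = 2,131,377,000 / 104,100,000 = 20.4743 PSU

20.47 PSU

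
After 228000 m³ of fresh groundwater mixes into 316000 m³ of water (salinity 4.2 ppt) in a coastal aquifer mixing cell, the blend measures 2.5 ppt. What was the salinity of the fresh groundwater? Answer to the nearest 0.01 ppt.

Salt balance: 316,000×4.2 + 228,000×S = 544,000×2.5
1,327,200 + 228,000·S = 1,360,000
S = (1,360,000 − 1,327,200) / 228,000 = 0.1439 ppt

0.14 ppt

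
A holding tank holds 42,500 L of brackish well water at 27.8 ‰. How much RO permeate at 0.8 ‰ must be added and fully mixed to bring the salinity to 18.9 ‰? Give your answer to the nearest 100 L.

Salt balance: 42,500×27.8 + V×0.8 = (42,500+V)×18.9
1,181,500 + 0.8V = 803,250 + 18.9V
378,250 = 18.1V
V = 20,897.79 L

20900 L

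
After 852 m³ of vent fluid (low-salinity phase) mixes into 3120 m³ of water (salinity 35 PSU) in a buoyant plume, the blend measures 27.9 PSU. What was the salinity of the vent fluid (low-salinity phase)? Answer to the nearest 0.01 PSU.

1.90 PSU

Salt balance: 3,120×35 + 852×S = 3,972×27.9
109,200 + 852·S = 110,818.8
S = (110,818.8 − 109,200) / 852 = 1.9 PSU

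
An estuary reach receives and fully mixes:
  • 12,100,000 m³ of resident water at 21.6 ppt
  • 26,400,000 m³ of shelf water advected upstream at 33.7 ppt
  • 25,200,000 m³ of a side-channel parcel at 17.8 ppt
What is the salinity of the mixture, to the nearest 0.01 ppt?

Total salt / total volume:
salt = 12,100,000×21.6 + 26,400,000×33.7 + 25,200,000×17.8 = 261,360,000 + 889,680,000 + 448,560,000 = 1,599,600,000
volume = 12,100,000 + 26,400,000 + 25,200,000 = 63,700,000 m³
S = 1,599,600,000 / 63,700,000 = 25.1115 ppt

25.11 ppt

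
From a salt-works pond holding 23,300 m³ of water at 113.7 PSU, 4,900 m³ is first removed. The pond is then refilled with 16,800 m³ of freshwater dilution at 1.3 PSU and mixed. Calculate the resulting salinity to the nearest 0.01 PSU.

60.05 PSU

Remaining after removal: 18,400 m³ at 113.7 PSU (salt = 2,092,080)
After addition: salt = 2,092,080 + 16,800×1.3 = 2,113,920; volume = 35,200 m³
S = 2,113,920 / 35,200 = 60.0545 PSU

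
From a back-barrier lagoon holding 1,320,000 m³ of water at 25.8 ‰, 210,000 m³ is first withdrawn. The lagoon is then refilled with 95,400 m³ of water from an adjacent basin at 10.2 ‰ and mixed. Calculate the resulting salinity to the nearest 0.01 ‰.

24.57 ‰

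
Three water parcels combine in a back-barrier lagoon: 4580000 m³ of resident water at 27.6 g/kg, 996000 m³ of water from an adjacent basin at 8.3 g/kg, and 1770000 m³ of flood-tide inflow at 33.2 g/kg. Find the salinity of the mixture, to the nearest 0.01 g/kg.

26.33 g/kg

Conserving salt mass:
salt = 4,580,000×27.6 + 996,000×8.3 + 1,770,000×33.2 = 126,408,000 + 8,266,800 + 58,764,000 = 193,438,800
volume = 4,580,000 + 996,000 + 1,770,000 = 7,346,000 m³
S = 193,438,800 / 7,346,000 = 26.3325 g/kg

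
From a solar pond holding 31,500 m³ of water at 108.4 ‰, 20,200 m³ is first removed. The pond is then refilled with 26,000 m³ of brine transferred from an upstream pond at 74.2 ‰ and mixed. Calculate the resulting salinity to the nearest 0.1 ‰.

84.6 ‰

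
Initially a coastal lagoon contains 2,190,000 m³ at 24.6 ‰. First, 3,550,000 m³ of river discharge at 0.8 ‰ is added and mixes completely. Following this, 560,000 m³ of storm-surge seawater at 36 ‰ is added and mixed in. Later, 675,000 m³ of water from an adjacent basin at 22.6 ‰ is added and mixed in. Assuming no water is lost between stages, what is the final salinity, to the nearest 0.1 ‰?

Weighted by volume,
Initial salt = 2,190,000×24.6 = 53,874,000
After stage 1: salt = 53,874,000 + 3,550,000×0.8 = 56,714,000; volume = 5,740,000 m³; S = 9.88 ‰
After stage 2: salt = 56,714,000 + 560,000×36 = 76,874,000; volume = 6,300,000 m³; S = 12.202 ‰
After stage 3: salt = 76,874,000 + 675,000×22.6 = 92,129,000; volume = 6,975,000 m³
S = 92,129,000 / 6,975,000 = 13.2085 ‰

13.2 ‰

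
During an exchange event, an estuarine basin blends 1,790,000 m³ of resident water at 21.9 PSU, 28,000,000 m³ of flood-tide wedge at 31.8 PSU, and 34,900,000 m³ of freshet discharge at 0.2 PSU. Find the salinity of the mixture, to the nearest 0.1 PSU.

By conservation of dissolved salt,
salt = 1,790,000×21.9 + 28,000,000×31.8 + 34,900,000×0.2 = 39,201,000 + 890,400,000 + 6,980,000 = 936,581,000
volume = 1,790,000 + 28,000,000 + 34,900,000 = 64,690,000 m³
S = 936,581,000 / 64,690,000 = 14.478 PSU

14.5 PSU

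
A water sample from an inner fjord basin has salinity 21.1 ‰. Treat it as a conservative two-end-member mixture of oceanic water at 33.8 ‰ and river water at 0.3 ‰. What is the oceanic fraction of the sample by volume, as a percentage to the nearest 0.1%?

62.1%

Let g be the oceanic fraction. Salt balance per unit volume:
g×33.8 + (1−g)×0.3 = 21.1
g = (21.1 − 0.3) / (33.8 − 0.3) = 20.8/33.5 = 0.6209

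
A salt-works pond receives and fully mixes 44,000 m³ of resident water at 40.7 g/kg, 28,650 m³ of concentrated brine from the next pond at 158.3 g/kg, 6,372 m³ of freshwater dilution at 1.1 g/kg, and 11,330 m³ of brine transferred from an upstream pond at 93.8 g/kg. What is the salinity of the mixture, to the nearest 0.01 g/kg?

Weighted by volume,
salt = 44,000×40.7 + 28,650×158.3 + 6,372×1.1 + 11,330×93.8 = 1,790,800 + 4,535,295 + 7,009.2 + 1,062,754 = 7,395,858.2
volume = 44,000 + 28,650 + 6,372 + 11,330 = 90,352 m³
S = 7,395,858.2 / 90,352 = 81.8561 g/kg

81.86 g/kg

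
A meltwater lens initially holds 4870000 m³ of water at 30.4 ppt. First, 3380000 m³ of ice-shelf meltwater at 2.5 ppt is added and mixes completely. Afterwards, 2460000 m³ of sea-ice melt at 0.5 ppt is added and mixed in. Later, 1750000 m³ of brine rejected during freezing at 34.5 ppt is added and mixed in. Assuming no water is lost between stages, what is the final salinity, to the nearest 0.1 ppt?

By conservation of dissolved salt,
Initial salt = 4,870,000×30.4 = 148,048,000
After stage 1: salt = 148,048,000 + 3,380,000×2.5 = 156,498,000; volume = 8,250,000 m³; S = 18.969 ppt
After stage 2: salt = 156,498,000 + 2,460,000×0.5 = 157,728,000; volume = 10,710,000 m³; S = 14.727 ppt
After stage 3: salt = 157,728,000 + 1,750,000×34.5 = 218,103,000; volume = 12,460,000 m³
S = 218,103,000 / 12,460,000 = 17.5043 ppt

17.5 ppt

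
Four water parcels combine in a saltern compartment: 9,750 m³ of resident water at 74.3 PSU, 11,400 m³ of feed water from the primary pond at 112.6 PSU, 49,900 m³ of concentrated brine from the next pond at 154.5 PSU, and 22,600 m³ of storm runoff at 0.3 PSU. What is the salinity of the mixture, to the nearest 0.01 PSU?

103.84 PSU

Mass of salt is conserved:
salt = 9,750×74.3 + 11,400×112.6 + 49,900×154.5 + 22,600×0.3 = 724,425 + 1,283,640 + 7,709,550 + 6,780 = 9,724,395
volume = 9,750 + 11,400 + 49,900 + 22,600 = 93,650 m³
S = 9,724,395 / 93,650 = 103.8376 PSU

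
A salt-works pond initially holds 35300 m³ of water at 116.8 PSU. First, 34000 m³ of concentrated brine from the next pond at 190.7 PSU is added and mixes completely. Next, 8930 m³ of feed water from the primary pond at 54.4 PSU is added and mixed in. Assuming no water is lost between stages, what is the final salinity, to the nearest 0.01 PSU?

141.80 PSU

Conserving salt mass:
Initial salt = 35,300×116.8 = 4,123,040
After stage 1: salt = 4,123,040 + 34,000×190.7 = 10,606,840; volume = 69,300 m³; S = 153.057 PSU
After stage 2: salt = 10,606,840 + 8,930×54.4 = 11,092,632; volume = 78,230 m³
S = 11,092,632 / 78,230 = 141.7951 PSU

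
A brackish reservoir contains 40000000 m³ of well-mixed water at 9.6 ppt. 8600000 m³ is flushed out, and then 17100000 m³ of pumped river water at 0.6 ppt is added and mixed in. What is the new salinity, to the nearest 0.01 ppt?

Remaining after removal: 31,400,000 m³ at 9.6 ppt (salt = 301,440,000)
After addition: salt = 301,440,000 + 17,100,000×0.6 = 311,700,000; volume = 48,500,000 m³
S = 311,700,000 / 48,500,000 = 6.4268 ppt

6.43 ppt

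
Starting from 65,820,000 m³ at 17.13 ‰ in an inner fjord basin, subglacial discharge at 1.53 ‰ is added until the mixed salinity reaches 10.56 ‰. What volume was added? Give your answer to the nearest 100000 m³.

47900000 m³

Salt balance: 65,820,000×17.13 + V×1.53 = (65,820,000+V)×10.56
1,127,496,600 + 1.53V = 695,059,200 + 10.56V
432,437,400 = 9.03V
V = 47,888,970.1 m³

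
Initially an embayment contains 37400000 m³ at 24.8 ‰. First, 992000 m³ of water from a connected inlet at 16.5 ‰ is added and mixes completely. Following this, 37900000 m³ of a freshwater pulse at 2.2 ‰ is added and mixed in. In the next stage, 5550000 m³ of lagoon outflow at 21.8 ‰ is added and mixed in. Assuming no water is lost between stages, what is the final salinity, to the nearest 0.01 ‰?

Salt balance:
Initial salt = 37,400,000×24.8 = 927,520,000
After stage 1: salt = 927,520,000 + 992,000×16.5 = 943,888,000; volume = 38,392,000 m³; S = 24.586 ‰
After stage 2: salt = 943,888,000 + 37,900,000×2.2 = 1,027,268,000; volume = 76,292,000 m³; S = 13.465 ‰
After stage 3: salt = 1,027,268,000 + 5,550,000×21.8 = 1,148,258,000; volume = 81,842,000 m³
S = 1,148,258,000 / 81,842,000 = 14.0302 ‰

14.03 ‰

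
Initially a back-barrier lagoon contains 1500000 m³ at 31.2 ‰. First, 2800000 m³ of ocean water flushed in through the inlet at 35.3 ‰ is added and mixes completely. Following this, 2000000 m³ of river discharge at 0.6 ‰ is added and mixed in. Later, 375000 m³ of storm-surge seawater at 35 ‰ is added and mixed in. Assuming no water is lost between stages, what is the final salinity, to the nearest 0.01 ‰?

23.96 ‰

Total salt / total volume:
Initial salt = 1,500,000×31.2 = 46,800,000
After stage 1: salt = 46,800,000 + 2,800,000×35.3 = 145,640,000; volume = 4,300,000 m³; S = 33.87 ‰
After stage 2: salt = 145,640,000 + 2,000,000×0.6 = 146,840,000; volume = 6,300,000 m³; S = 23.308 ‰
After stage 3: salt = 146,840,000 + 375,000×35 = 159,965,000; volume = 6,675,000 m³
S = 159,965,000 / 6,675,000 = 23.9648 ‰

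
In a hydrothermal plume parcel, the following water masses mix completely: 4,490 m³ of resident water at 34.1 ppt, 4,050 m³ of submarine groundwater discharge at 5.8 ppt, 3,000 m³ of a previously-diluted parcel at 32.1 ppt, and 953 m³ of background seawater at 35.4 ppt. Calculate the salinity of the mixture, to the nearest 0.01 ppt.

By conservation of dissolved salt,
salt = 4,490×34.1 + 4,050×5.8 + 3,000×32.1 + 953×35.4 = 153,109 + 23,490 + 96,300 + 33,736.2 = 306,635.2
volume = 4,490 + 4,050 + 3,000 + 953 = 12,493 m³
S = 306,635.2 / 12,493 = 24.5446 ppt

24.54 ppt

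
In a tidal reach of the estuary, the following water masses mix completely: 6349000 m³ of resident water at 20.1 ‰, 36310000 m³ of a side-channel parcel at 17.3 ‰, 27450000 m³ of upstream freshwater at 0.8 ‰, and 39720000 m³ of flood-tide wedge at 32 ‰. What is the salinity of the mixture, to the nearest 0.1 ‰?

18.7 ‰

Weighted by volume,
salt = 6,349,000×20.1 + 36,310,000×17.3 + 27,450,000×0.8 + 39,720,000×32 = 127,614,900 + 628,163,000 + 21,960,000 + 1,271,040,000 = 2,048,777,900
volume = 6,349,000 + 36,310,000 + 27,450,000 + 39,720,000 = 109,829,000 m³
S = 2,048,777,900 / 109,829,000 = 18.654 ‰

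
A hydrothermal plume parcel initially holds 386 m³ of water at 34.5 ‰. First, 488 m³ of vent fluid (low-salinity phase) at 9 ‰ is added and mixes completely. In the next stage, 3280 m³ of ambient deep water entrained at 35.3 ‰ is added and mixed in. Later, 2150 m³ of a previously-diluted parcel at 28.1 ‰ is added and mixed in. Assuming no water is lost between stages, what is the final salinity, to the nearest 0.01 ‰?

By conservation of dissolved salt,
Initial salt = 386×34.5 = 13,317
After stage 1: salt = 13,317 + 488×9 = 17,709; volume = 874 m³; S = 20.262 ‰
After stage 2: salt = 17,709 + 3,280×35.3 = 133,493; volume = 4,154 m³; S = 32.136 ‰
After stage 3: salt = 133,493 + 2,150×28.1 = 193,908; volume = 6,304 m³
S = 193,908 / 6,304 = 30.7595 ‰

30.76 ‰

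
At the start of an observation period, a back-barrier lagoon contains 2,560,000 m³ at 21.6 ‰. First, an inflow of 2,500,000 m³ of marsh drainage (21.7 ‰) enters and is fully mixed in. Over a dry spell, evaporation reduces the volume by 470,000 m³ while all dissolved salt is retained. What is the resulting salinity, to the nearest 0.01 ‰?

23.87 ‰

After mixing: salt = 2,560,000×21.6 + 2,500,000×21.7 = 109,546,000; volume = 5,060,000 m³
After evaporation: salt unchanged = 109,546,000; volume = 5,060,000 − 470,000 = 4,590,000 m³
S = 109,546,000 / 4,590,000 = 23.8662 ‰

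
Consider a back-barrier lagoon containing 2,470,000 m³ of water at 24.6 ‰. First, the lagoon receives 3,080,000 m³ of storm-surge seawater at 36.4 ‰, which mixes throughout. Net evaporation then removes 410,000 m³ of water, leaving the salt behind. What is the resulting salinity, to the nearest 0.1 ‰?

33.6 ‰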